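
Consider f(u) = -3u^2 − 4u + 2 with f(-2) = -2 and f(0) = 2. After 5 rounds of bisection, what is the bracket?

[-1.75, -1.6875]

u = -1 gives f = 3, positive; keep [-2, -1]
u = -1.5 gives f = 1.25, positive; keep [-2, -1.5]
u = -1.75 gives f = -0.1875, negative; keep [-1.75, -1.5]
u = -1.625 gives f = 0.5781, positive; keep [-1.75, -1.625]
u = -1.6875 gives f = 0.207, positive; keep [-1.75, -1.6875]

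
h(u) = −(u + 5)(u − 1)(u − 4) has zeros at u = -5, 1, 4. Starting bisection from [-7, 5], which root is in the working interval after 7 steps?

h(-1) = -40 < 0, so the root lies in [-7, -1]
h(-4) = -40 < 0, so the root lies in [-7, -4]
h(-5.5) = 30.875 > 0, so the root lies in [-5.5, -4]
h(-4.75) = -12.5781 < 0, so the root lies in [-5.5, -4.75]
h(-5.125) = 6.9863 > 0, so the root lies in [-5.125, -4.75]
h(-4.9375) = -3.3167 < 0, so the root lies in [-5.125, -4.9375]
h(-5.03125) = 1.7022 > 0, so the root lies in [-5.03125, -4.9375]

-5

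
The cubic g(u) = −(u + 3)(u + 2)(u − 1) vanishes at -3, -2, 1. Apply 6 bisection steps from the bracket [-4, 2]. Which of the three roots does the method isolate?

1

g(-1) = 4 > 0, so the root lies in [-1, 2]
g(0.5) = 4.375 > 0, so the root lies in [0.5, 2]
g(1.25) = -3.453125 < 0, so the root lies in [0.5, 1.25]
g(0.875) = 1.3926 > 0, so the root lies in [0.875, 1.25]
g(1.0625) = -0.7776 < 0, so the root lies in [0.875, 1.0625]
g(0.96875) = 0.3682 > 0, so the root lies in [0.96875, 1.0625]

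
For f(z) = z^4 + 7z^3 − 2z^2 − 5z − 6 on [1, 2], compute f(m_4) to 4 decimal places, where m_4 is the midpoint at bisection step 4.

-1.0473

m = 1.5, f(m) = 10.6875 (+); new bracket [1, 1.5]
m = 1.25, f(m) = 0.738281 (+); new bracket [1, 1.25]
m = 1.125, f(m) = -2.587646 (−); new bracket [1.125, 1.25]
m = 1.1875, f(m) = -1.0473 (−); new bracket [1.1875, 1.25]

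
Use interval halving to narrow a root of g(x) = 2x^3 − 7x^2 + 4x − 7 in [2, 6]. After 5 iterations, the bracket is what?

[3.125, 3.25]

m = 4, g(m) = 25 (+); new bracket [2, 4]
m = 3, g(m) = -4 (−); new bracket [3, 4]
m = 3.5, g(m) = 7 (+); new bracket [3, 3.5]
m = 3.25, g(m) = 0.7188 (+); new bracket [3, 3.25]
m = 3.125, g(m) = -1.8242 (−); new bracket [3.125, 3.25]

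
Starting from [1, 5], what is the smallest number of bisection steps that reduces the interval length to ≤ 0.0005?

Width after n steps is 4/2^n. Need 2^n ≥ 4/0.0005 = 8000.
2^12 = 4096 < 8000 ≤ 2^13 = 8192, so n = 13.

13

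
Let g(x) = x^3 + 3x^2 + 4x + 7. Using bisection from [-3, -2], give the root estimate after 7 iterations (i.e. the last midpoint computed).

-2.5234375

x = -2.5 gives g = 0.125, positive; keep [-3, -2.5]
x = -2.75 gives g = -2.109375, negative; keep [-2.75, -2.5]
x = -2.625 gives g = -0.916016, negative; keep [-2.625, -2.5]
x = -2.5625 gives g = -0.3772, negative; keep [-2.5625, -2.5]
x = -2.53125 gives g = -0.1216, negative; keep [-2.53125, -2.5]
x = -2.515625 gives g = 0.0028, positive; keep [-2.53125, -2.515625]
x = -2.5234375 gives g = -0.0591, negative; keep [-2.5234375, -2.515625]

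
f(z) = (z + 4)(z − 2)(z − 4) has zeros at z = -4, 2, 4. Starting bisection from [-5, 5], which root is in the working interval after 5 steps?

midpoint 0: f = 32 > 0 → [-5, 0]
midpoint -2.5: f = 43.875 > 0 → [-5, -2.5]
midpoint -3.75: f = 11.140625 > 0 → [-5, -3.75]
midpoint -4.375: f = -20.0215 < 0 → [-4.375, -3.75]
midpoint -4.0625: f = -3.0549 < 0 → [-4.0625, -3.75]

-4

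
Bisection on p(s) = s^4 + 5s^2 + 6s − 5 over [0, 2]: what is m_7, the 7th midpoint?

s = 1 gives p = 7, positive; keep [0, 1]
s = 0.5 gives p = -0.6875, negative; keep [0.5, 1]
s = 0.75 gives p = 2.628906, positive; keep [0.5, 0.75]
s = 0.625 gives p = 0.8557, positive; keep [0.5, 0.625]
s = 0.5625 gives p = 0.0571, positive; keep [0.5, 0.5625]
s = 0.53125 gives p = -0.3217, negative; keep [0.53125, 0.5625]
s = 0.546875 gives p = -0.1339, negative; keep [0.546875, 0.5625]

0.546875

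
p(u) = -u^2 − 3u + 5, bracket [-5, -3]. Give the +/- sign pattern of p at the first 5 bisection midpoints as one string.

p(-4) = 1 > 0, so the root lies in [-5, -4]
p(-4.5) = -1.75 < 0, so the root lies in [-4.5, -4]
p(-4.25) = -0.3125 < 0, so the root lies in [-4.25, -4]
p(-4.125) = 0.3594 > 0, so the root lies in [-4.25, -4.125]
p(-4.1875) = 0.0273 > 0, so the root lies in [-4.25, -4.1875]

+--++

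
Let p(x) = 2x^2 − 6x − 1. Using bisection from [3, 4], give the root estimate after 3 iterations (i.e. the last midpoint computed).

3.125

x = 3.5 gives p = 2.5, positive; keep [3, 3.5]
x = 3.25 gives p = 0.625, positive; keep [3, 3.25]
x = 3.125 gives p = -0.21875, negative; keep [3.125, 3.25]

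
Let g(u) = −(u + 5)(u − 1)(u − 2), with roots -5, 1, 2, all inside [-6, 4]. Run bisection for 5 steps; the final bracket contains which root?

-5

g(-1) = -24 < 0, so the root lies in [-6, -1]
g(-3.5) = -37.125 < 0, so the root lies in [-6, -3.5]
g(-4.75) = -9.703125 < 0, so the root lies in [-6, -4.75]
g(-5.375) = 17.6309 > 0, so the root lies in [-5.375, -4.75]
g(-5.0625) = 2.676 > 0, so the root lies in [-5.0625, -4.75]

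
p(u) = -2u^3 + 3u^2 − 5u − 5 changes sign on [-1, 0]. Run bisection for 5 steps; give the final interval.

[-0.65625, -0.625]

p(-0.5) = -1.5 < 0, so the root lies in [-1, -0.5]
p(-0.75) = 1.28125 > 0, so the root lies in [-0.75, -0.5]
p(-0.625) = -0.214844 < 0, so the root lies in [-0.75, -0.625]
p(-0.6875) = 0.5054 > 0, so the root lies in [-0.6875, -0.625]
p(-0.65625) = 0.1385 > 0, so the root lies in [-0.65625, -0.625]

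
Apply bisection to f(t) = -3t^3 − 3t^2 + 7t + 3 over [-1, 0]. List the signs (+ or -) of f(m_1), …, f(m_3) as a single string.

-++

t = -0.5 gives f = -0.875, negative; keep [-0.5, 0]
t = -0.25 gives f = 1.109375, positive; keep [-0.5, -0.25]
t = -0.375 gives f = 0.111328, positive; keep [-0.5, -0.375]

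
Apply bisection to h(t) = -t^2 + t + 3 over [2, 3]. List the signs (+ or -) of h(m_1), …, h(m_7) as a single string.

-+--++-

h(2.5) = -0.75 < 0, so the root lies in [2, 2.5]
h(2.25) = 0.1875 > 0, so the root lies in [2.25, 2.5]
h(2.375) = -0.265625 < 0, so the root lies in [2.25, 2.375]
h(2.3125) = -0.0352 < 0, so the root lies in [2.25, 2.3125]
h(2.28125) = 0.0771 > 0, so the root lies in [2.28125, 2.3125]
h(2.296875) = 0.0212 > 0, so the root lies in [2.296875, 2.3125]
h(2.3046875) = -0.0069 < 0, so the root lies in [2.296875, 2.3046875]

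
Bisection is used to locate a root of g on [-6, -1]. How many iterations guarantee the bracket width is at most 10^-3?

13

Width after n steps is 5/2^n. Need 2^n ≥ 5/10^-3 = 5000.
2^12 = 4096 < 5000 ≤ 2^13 = 8192, so n = 13.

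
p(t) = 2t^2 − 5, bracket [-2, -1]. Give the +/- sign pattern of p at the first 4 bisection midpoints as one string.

-++-

m = -1.5, p(m) = -0.5 (−); new bracket [-2, -1.5]
m = -1.75, p(m) = 1.125 (+); new bracket [-1.75, -1.5]
m = -1.625, p(m) = 0.28125 (+); new bracket [-1.625, -1.5]
m = -1.5625, p(m) = -0.1172 (−); new bracket [-1.625, -1.5625]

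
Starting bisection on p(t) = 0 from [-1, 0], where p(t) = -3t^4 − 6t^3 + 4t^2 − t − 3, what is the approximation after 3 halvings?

-0.625

p(-0.5) = -0.9375 < 0, so the root lies in [-1, -0.5]
p(-0.75) = 1.582031 > 0, so the root lies in [-0.75, -0.5]
p(-0.625) = 0.19458 > 0, so the root lies in [-0.625, -0.5]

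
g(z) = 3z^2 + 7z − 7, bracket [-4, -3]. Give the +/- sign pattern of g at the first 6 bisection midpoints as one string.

m = -3.5, g(m) = 5.25 (+); new bracket [-3.5, -3]
m = -3.25, g(m) = 1.9375 (+); new bracket [-3.25, -3]
m = -3.125, g(m) = 0.421875 (+); new bracket [-3.125, -3]
m = -3.0625, g(m) = -0.3008 (−); new bracket [-3.125, -3.0625]
m = -3.09375, g(m) = 0.0576 (+); new bracket [-3.09375, -3.0625]
m = -3.078125, g(m) = -0.1223 (−); new bracket [-3.09375, -3.078125]

+++-+-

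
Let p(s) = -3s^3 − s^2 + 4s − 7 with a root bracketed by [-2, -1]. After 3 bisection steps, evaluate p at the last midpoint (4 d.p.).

1.7598

p(-1.5) = -5.125 < 0, so the root lies in [-2, -1.5]
p(-1.75) = -0.984375 < 0, so the root lies in [-2, -1.75]
p(-1.875) = 1.759766 > 0, so the root lies in [-1.875, -1.75]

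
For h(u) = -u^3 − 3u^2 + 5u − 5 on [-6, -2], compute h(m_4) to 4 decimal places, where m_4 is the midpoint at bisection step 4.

midpoint -4: h = -9 < 0 → [-6, -4]
midpoint -5: h = 20 > 0 → [-5, -4]
midpoint -4.5: h = 2.875 > 0 → [-4.5, -4]
midpoint -4.25: h = -3.6719 < 0 → [-4.5, -4.25]

-3.6719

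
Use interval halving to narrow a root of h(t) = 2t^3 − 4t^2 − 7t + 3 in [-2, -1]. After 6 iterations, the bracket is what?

[-1.375, -1.359375]

h(-1.5) = -2.25 < 0, so the root lies in [-1.5, -1]
h(-1.25) = 1.59375 > 0, so the root lies in [-1.5, -1.25]
h(-1.375) = -0.136719 < 0, so the root lies in [-1.375, -1.25]
h(-1.3125) = 0.7749 > 0, so the root lies in [-1.375, -1.3125]
h(-1.34375) = 0.3309 > 0, so the root lies in [-1.375, -1.34375]
h(-1.359375) = 0.1 > 0, so the root lies in [-1.375, -1.359375]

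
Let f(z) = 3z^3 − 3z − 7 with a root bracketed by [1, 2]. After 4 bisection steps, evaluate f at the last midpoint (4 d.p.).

midpoint 1.5: f = -1.375 < 0 → [1.5, 2]
midpoint 1.75: f = 3.828125 > 0 → [1.5, 1.75]
midpoint 1.625: f = 0.998047 > 0 → [1.5, 1.625]
midpoint 1.5625: f = -0.2434 < 0 → [1.5625, 1.625]

-0.2434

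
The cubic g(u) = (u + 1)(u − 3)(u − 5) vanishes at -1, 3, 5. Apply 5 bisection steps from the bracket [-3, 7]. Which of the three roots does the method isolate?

g(2) = 9 > 0, so the root lies in [-3, 2]
g(-0.5) = 9.625 > 0, so the root lies in [-3, -0.5]
g(-1.75) = -24.046875 < 0, so the root lies in [-1.75, -0.5]
g(-1.125) = -3.1582 < 0, so the root lies in [-1.125, -0.5]
g(-0.8125) = 4.155 > 0, so the root lies in [-1.125, -0.8125]

-1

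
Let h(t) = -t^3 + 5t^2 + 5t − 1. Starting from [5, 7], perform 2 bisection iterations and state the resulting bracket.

[5.5, 6]

midpoint 6: h = -7 < 0 → [5, 6]
midpoint 5.5: h = 11.375 > 0 → [5.5, 6]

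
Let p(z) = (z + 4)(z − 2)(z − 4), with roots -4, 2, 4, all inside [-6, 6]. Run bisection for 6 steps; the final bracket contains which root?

-4

z = 0 gives p = 32, positive; keep [-6, 0]
z = -3 gives p = 35, positive; keep [-6, -3]
z = -4.5 gives p = -27.625, negative; keep [-4.5, -3]
z = -3.75 gives p = 11.1406, positive; keep [-4.5, -3.75]
z = -4.125 gives p = -6.2207, negative; keep [-4.125, -3.75]
z = -3.9375 gives p = 2.9456, positive; keep [-4.125, -3.9375]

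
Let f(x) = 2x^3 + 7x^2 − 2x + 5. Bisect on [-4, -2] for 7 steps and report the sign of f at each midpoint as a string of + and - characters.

midpoint -3: f = 20 > 0 → [-4, -3]
midpoint -3.5: f = 12 > 0 → [-4, -3.5]
midpoint -3.75: f = 5.46875 > 0 → [-4, -3.75]
midpoint -3.875: f = 1.4883 > 0 → [-4, -3.875]
midpoint -3.9375: f = -0.6909 < 0 → [-3.9375, -3.875]
midpoint -3.90625: f = 0.4147 > 0 → [-3.9375, -3.90625]
midpoint -3.921875: f = -0.1341 < 0 → [-3.921875, -3.90625]

++++-+-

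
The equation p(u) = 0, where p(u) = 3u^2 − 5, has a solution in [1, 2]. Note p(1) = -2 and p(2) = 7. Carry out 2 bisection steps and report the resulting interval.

m = 1.5, p(m) = 1.75 (+); new bracket [1, 1.5]
m = 1.25, p(m) = -0.3125 (−); new bracket [1.25, 1.5]

[1.25, 1.5]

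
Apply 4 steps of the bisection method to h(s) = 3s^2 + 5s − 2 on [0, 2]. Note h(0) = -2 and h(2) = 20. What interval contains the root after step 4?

h(1) = 6 > 0, so the root lies in [0, 1]
h(0.5) = 1.25 > 0, so the root lies in [0, 0.5]
h(0.25) = -0.5625 < 0, so the root lies in [0.25, 0.5]
h(0.375) = 0.2969 > 0, so the root lies in [0.25, 0.375]

[0.25, 0.375]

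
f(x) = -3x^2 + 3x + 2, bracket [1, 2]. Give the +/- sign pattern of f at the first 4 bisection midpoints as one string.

-+++

midpoint 1.5: f = -0.25 < 0 → [1, 1.5]
midpoint 1.25: f = 1.0625 > 0 → [1.25, 1.5]
midpoint 1.375: f = 0.453125 > 0 → [1.375, 1.5]
midpoint 1.4375: f = 0.1133 > 0 → [1.4375, 1.5]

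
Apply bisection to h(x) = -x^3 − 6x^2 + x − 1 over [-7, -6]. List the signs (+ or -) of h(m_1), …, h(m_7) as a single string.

++--+++

midpoint -6.5: h = 13.625 > 0 → [-6.5, -6]
midpoint -6.25: h = 2.515625 > 0 → [-6.25, -6]
midpoint -6.125: h = -2.435547 < 0 → [-6.25, -6.125]
midpoint -6.1875: h = -0.009 < 0 → [-6.25, -6.1875]
midpoint -6.21875: h = 1.2409 > 0 → [-6.21875, -6.1875]
midpoint -6.203125: h = 0.6129 > 0 → [-6.203125, -6.1875]
midpoint -6.1953125: h = 0.3012 > 0 → [-6.1953125, -6.1875]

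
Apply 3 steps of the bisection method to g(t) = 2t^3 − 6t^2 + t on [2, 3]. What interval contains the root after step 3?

midpoint 2.5: g = -3.75 < 0 → [2.5, 3]
midpoint 2.75: g = -1.03125 < 0 → [2.75, 3]
midpoint 2.875: g = 0.808594 > 0 → [2.75, 2.875]

[2.75, 2.875]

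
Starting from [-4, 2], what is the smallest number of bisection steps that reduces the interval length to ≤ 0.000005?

21

Width after n steps is 6/2^n. Need 2^n ≥ 6/0.000005 = 1200000.
2^20 = 1048576 < 1200000 ≤ 2^21 = 2097152, so n = 21.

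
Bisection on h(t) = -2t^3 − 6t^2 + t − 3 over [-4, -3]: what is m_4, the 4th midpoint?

midpoint -3.5: h = 5.75 > 0 → [-3.5, -3]
midpoint -3.25: h = -0.96875 < 0 → [-3.5, -3.25]
midpoint -3.375: h = 2.167969 > 0 → [-3.375, -3.25]
midpoint -3.3125: h = 0.5454 > 0 → [-3.3125, -3.25]

-3.3125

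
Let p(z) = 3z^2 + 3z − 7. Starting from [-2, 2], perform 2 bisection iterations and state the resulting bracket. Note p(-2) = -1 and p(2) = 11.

[1, 2]

p(0) = -7 < 0, so the root lies in [0, 2]
p(1) = -1 < 0, so the root lies in [1, 2]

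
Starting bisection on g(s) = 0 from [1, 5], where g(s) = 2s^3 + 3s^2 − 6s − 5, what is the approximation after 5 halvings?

g(3) = 58 > 0, so the root lies in [1, 3]
g(2) = 11 > 0, so the root lies in [1, 2]
g(1.5) = -0.5 < 0, so the root lies in [1.5, 2]
g(1.75) = 4.4062 > 0, so the root lies in [1.5, 1.75]
g(1.625) = 1.7539 > 0, so the root lies in [1.5, 1.625]

1.625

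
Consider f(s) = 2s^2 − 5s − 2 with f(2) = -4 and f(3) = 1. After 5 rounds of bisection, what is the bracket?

f(2.5) = -2 < 0, so the root lies in [2.5, 3]
f(2.75) = -0.625 < 0, so the root lies in [2.75, 3]
f(2.875) = 0.15625 > 0, so the root lies in [2.75, 2.875]
f(2.8125) = -0.2422 < 0, so the root lies in [2.8125, 2.875]
f(2.84375) = -0.0449 < 0, so the root lies in [2.84375, 2.875]

[2.84375, 2.875]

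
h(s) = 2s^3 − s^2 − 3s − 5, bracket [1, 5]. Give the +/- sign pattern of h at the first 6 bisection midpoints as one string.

s = 3 gives h = 31, positive; keep [1, 3]
s = 2 gives h = 1, positive; keep [1, 2]
s = 1.5 gives h = -5, negative; keep [1.5, 2]
s = 1.75 gives h = -2.5938, negative; keep [1.75, 2]
s = 1.875 gives h = -0.957, negative; keep [1.875, 2]
s = 1.9375 gives h = -0.02, negative; keep [1.9375, 2]

++----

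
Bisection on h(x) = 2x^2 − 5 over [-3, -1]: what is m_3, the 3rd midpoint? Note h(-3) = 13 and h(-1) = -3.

midpoint -2: h = 3 > 0 → [-2, -1]
midpoint -1.5: h = -0.5 < 0 → [-2, -1.5]
midpoint -1.75: h = 1.125 > 0 → [-1.75, -1.5]

-1.75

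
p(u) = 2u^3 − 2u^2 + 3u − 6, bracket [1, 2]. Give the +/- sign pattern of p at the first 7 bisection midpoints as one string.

+--+--+

midpoint 1.5: p = 0.75 > 0 → [1, 1.5]
midpoint 1.25: p = -1.46875 < 0 → [1.25, 1.5]
midpoint 1.375: p = -0.457031 < 0 → [1.375, 1.5]
midpoint 1.4375: p = 0.1206 > 0 → [1.375, 1.4375]
midpoint 1.40625: p = -0.1745 < 0 → [1.40625, 1.4375]
midpoint 1.421875: p = -0.0285 < 0 → [1.421875, 1.4375]
midpoint 1.4296875: p = 0.0456 > 0 → [1.421875, 1.4296875]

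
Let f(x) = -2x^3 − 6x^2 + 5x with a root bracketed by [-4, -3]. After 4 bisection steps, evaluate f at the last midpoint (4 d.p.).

0.2593

m = -3.5, f(m) = -5.25 (−); new bracket [-4, -3.5]
m = -3.75, f(m) = 2.34375 (+); new bracket [-3.75, -3.5]
m = -3.625, f(m) = -1.699219 (−); new bracket [-3.75, -3.625]
m = -3.6875, f(m) = 0.2593 (+); new bracket [-3.6875, -3.625]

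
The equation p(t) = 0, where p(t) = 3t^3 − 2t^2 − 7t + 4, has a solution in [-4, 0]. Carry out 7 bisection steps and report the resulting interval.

[-1.5, -1.46875]

m = -2, p(m) = -14 (−); new bracket [-2, 0]
m = -1, p(m) = 6 (+); new bracket [-2, -1]
m = -1.5, p(m) = -0.125 (−); new bracket [-1.5, -1]
m = -1.25, p(m) = 3.7656 (+); new bracket [-1.5, -1.25]
m = -1.375, p(m) = 2.0449 (+); new bracket [-1.5, -1.375]
m = -1.4375, p(m) = 1.0183 (+); new bracket [-1.5, -1.4375]
m = -1.46875, p(m) = 0.4615 (+); new bracket [-1.5, -1.46875]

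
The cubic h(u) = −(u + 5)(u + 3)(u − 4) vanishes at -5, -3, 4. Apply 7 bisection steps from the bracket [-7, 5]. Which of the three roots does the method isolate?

m = -1, h(m) = 40 (+); new bracket [-1, 5]
m = 2, h(m) = 70 (+); new bracket [2, 5]
m = 3.5, h(m) = 27.625 (+); new bracket [3.5, 5]
m = 4.25, h(m) = -16.7656 (−); new bracket [3.5, 4.25]
m = 3.875, h(m) = 7.627 (+); new bracket [3.875, 4.25]
m = 4.0625, h(m) = -4.0002 (−); new bracket [3.875, 4.0625]
m = 3.96875, h(m) = 1.9532 (+); new bracket [3.96875, 4.0625]

4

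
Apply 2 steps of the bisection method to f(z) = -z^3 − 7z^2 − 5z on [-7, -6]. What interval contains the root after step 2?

[-6.25, -6]

midpoint -6.5: f = 11.375 > 0 → [-6.5, -6]
midpoint -6.25: f = 1.953125 > 0 → [-6.25, -6]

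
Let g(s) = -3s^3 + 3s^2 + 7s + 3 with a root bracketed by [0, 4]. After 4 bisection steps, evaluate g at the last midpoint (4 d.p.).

-0.2344

m = 2, g(m) = 5 (+); new bracket [2, 4]
m = 3, g(m) = -30 (−); new bracket [2, 3]
m = 2.5, g(m) = -7.625 (−); new bracket [2, 2.5]
m = 2.25, g(m) = -0.2344 (−); new bracket [2, 2.25]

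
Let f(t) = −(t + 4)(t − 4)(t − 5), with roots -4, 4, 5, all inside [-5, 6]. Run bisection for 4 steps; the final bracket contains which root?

-4

f(0.5) = -70.875 < 0, so the root lies in [-5, 0.5]
f(-2.25) = -79.296875 < 0, so the root lies in [-5, -2.25]
f(-3.625) = -24.662109 < 0, so the root lies in [-5, -3.625]
f(-4.3125) = 24.1907 > 0, so the root lies in [-4.3125, -3.625]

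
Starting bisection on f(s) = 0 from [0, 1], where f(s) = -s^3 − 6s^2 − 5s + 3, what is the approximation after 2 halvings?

f(0.5) = -1.125 < 0, so the root lies in [0, 0.5]
f(0.25) = 1.359375 > 0, so the root lies in [0.25, 0.5]

0.25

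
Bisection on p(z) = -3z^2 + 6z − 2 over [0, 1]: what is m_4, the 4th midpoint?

z = 0.5 gives p = 0.25, positive; keep [0, 0.5]
z = 0.25 gives p = -0.6875, negative; keep [0.25, 0.5]
z = 0.375 gives p = -0.171875, negative; keep [0.375, 0.5]
z = 0.4375 gives p = 0.0508, positive; keep [0.375, 0.4375]

0.4375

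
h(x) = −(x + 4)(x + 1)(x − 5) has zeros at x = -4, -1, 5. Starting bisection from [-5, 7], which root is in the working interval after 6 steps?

midpoint 1: h = 40 > 0 → [1, 7]
midpoint 4: h = 40 > 0 → [4, 7]
midpoint 5.5: h = -30.875 < 0 → [4, 5.5]
midpoint 4.75: h = 12.5781 > 0 → [4.75, 5.5]
midpoint 5.125: h = -6.9863 < 0 → [4.75, 5.125]
midpoint 4.9375: h = 3.3167 > 0 → [4.9375, 5.125]

5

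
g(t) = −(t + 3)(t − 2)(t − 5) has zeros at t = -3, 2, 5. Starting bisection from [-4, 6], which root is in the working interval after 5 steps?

-3

m = 1, g(m) = -16 (−); new bracket [-4, 1]
m = -1.5, g(m) = -34.125 (−); new bracket [-4, -1.5]
m = -2.75, g(m) = -9.203125 (−); new bracket [-4, -2.75]
m = -3.375, g(m) = 16.8809 (+); new bracket [-3.375, -2.75]
m = -3.0625, g(m) = 2.551 (+); new bracket [-3.0625, -2.75]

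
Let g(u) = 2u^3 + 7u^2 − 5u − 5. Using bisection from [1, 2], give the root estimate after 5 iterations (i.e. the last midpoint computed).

1.09375

g(1.5) = 10 > 0, so the root lies in [1, 1.5]
g(1.25) = 3.59375 > 0, so the root lies in [1, 1.25]
g(1.125) = 1.082031 > 0, so the root lies in [1, 1.125]
g(1.0625) = -0.0112 < 0, so the root lies in [1.0625, 1.125]
g(1.09375) = 0.5222 > 0, so the root lies in [1.0625, 1.09375]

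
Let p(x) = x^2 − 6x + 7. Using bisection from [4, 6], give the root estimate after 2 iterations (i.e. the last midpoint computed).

m = 5, p(m) = 2 (+); new bracket [4, 5]
m = 4.5, p(m) = 0.25 (+); new bracket [4, 4.5]

4.5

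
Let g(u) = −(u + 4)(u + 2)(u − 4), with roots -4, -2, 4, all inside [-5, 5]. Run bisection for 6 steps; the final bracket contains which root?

m = 0, g(m) = 32 (+); new bracket [0, 5]
m = 2.5, g(m) = 43.875 (+); new bracket [2.5, 5]
m = 3.75, g(m) = 11.140625 (+); new bracket [3.75, 5]
m = 4.375, g(m) = -20.0215 (−); new bracket [3.75, 4.375]
m = 4.0625, g(m) = -3.0549 (−); new bracket [3.75, 4.0625]
m = 3.90625, g(m) = 4.3778 (+); new bracket [3.90625, 4.0625]

4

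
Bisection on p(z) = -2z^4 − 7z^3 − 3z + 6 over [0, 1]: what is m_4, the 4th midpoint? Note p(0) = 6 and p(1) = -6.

midpoint 0.5: p = 3.5 > 0 → [0.5, 1]
midpoint 0.75: p = 0.164062 > 0 → [0.75, 1]
midpoint 0.875: p = -2.486816 < 0 → [0.75, 0.875]
midpoint 0.8125: p = -1.0638 < 0 → [0.75, 0.8125]

0.8125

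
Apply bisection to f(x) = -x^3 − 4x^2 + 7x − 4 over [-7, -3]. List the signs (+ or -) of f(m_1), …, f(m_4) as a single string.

midpoint -5: f = -14 < 0 → [-7, -5]
midpoint -6: f = 26 > 0 → [-6, -5]
midpoint -5.5: f = 2.875 > 0 → [-5.5, -5]
midpoint -5.25: f = -6.2969 < 0 → [-5.5, -5.25]

-++-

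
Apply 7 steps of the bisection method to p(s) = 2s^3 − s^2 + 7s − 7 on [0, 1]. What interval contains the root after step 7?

m = 0.5, p(m) = -3.5 (−); new bracket [0.5, 1]
m = 0.75, p(m) = -1.46875 (−); new bracket [0.75, 1]
m = 0.875, p(m) = -0.300781 (−); new bracket [0.875, 1]
m = 0.9375, p(m) = 0.3315 (+); new bracket [0.875, 0.9375]
m = 0.90625, p(m) = 0.011 (+); new bracket [0.875, 0.90625]
m = 0.890625, p(m) = -0.1459 (−); new bracket [0.890625, 0.90625]
m = 0.8984375, p(m) = -0.0677 (−); new bracket [0.8984375, 0.90625]

[0.8984375, 0.90625]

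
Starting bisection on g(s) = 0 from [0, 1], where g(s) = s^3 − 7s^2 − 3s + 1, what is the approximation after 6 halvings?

0.234375

m = 0.5, g(m) = -2.125 (−); new bracket [0, 0.5]
m = 0.25, g(m) = -0.171875 (−); new bracket [0, 0.25]
m = 0.125, g(m) = 0.517578 (+); new bracket [0.125, 0.25]
m = 0.1875, g(m) = 0.198 (+); new bracket [0.1875, 0.25]
m = 0.21875, g(m) = 0.0193 (+); new bracket [0.21875, 0.25]
m = 0.234375, g(m) = -0.0748 (−); new bracket [0.21875, 0.234375]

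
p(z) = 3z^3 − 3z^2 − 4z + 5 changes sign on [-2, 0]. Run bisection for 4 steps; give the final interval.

p(-1) = 3 > 0, so the root lies in [-2, -1]
p(-1.5) = -5.875 < 0, so the root lies in [-1.5, -1]
p(-1.25) = -0.546875 < 0, so the root lies in [-1.25, -1]
p(-1.125) = 1.4316 > 0, so the root lies in [-1.25, -1.125]

[-1.25, -1.125]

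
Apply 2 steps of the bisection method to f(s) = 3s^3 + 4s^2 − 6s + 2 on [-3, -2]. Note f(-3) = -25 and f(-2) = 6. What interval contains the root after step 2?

[-2.5, -2.25]

f(-2.5) = -4.875 < 0, so the root lies in [-2.5, -2]
f(-2.25) = 1.578125 > 0, so the root lies in [-2.5, -2.25]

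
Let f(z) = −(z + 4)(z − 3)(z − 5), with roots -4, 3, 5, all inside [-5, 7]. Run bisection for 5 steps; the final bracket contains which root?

-4

f(1) = -40 < 0, so the root lies in [-5, 1]
f(-2) = -70 < 0, so the root lies in [-5, -2]
f(-3.5) = -27.625 < 0, so the root lies in [-5, -3.5]
f(-4.25) = 16.7656 > 0, so the root lies in [-4.25, -3.5]
f(-3.875) = -7.627 < 0, so the root lies in [-4.25, -3.875]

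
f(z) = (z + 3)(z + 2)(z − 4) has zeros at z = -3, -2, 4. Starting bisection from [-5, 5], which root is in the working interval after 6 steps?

midpoint 0: f = -24 < 0 → [0, 5]
midpoint 2.5: f = -37.125 < 0 → [2.5, 5]
midpoint 3.75: f = -9.703125 < 0 → [3.75, 5]
midpoint 4.375: f = 17.6309 > 0 → [3.75, 4.375]
midpoint 4.0625: f = 2.676 > 0 → [3.75, 4.0625]
midpoint 3.90625: f = -3.8241 < 0 → [3.90625, 4.0625]

4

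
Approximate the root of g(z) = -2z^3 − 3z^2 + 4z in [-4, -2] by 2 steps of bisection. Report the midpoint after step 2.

g(-3) = 15 > 0, so the root lies in [-3, -2]
g(-2.5) = 2.5 > 0, so the root lies in [-2.5, -2]

-2.5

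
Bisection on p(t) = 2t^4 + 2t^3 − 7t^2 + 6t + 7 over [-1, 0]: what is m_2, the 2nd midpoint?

m = -0.5, p(m) = 2.125 (+); new bracket [-1, -0.5]
m = -0.75, p(m) = -1.648438 (−); new bracket [-0.75, -0.5]

-0.75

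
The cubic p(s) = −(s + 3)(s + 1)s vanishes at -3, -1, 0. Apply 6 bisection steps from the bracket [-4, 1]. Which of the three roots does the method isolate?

-3

m = -1.5, p(m) = -1.125 (−); new bracket [-4, -1.5]
m = -2.75, p(m) = -1.203125 (−); new bracket [-4, -2.75]
m = -3.375, p(m) = 3.005859 (+); new bracket [-3.375, -2.75]
m = -3.0625, p(m) = 0.3948 (+); new bracket [-3.0625, -2.75]
m = -2.90625, p(m) = -0.5194 (−); new bracket [-3.0625, -2.90625]
m = -2.984375, p(m) = -0.0925 (−); new bracket [-3.0625, -2.984375]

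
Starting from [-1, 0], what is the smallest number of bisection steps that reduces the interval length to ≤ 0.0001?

14

Width after n steps is 1/2^n. Need 2^n ≥ 1/0.0001 = 10000.
2^13 = 8192 < 10000 ≤ 2^14 = 16384, so n = 14.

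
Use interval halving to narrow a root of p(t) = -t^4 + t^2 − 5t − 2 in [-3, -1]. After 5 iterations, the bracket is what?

[-1.8125, -1.75]

midpoint -2: p = -4 < 0 → [-2, -1]
midpoint -1.5: p = 2.6875 > 0 → [-2, -1.5]
midpoint -1.75: p = 0.433594 > 0 → [-2, -1.75]
midpoint -1.875: p = -1.469 < 0 → [-1.875, -1.75]
midpoint -1.8125: p = -0.4446 < 0 → [-1.8125, -1.75]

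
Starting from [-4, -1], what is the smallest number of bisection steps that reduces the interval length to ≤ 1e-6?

22

Width after n steps is 3/2^n. Need 2^n ≥ 3/1e-6 = 3000000.
2^21 = 2097152 < 3000000 ≤ 2^22 = 4194304, so n = 22.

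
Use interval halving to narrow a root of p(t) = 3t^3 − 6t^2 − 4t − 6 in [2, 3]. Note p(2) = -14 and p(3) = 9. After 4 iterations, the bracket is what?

[2.6875, 2.75]

m = 2.5, p(m) = -6.625 (−); new bracket [2.5, 3]
m = 2.75, p(m) = 0.015625 (+); new bracket [2.5, 2.75]
m = 2.625, p(m) = -3.580078 (−); new bracket [2.625, 2.75]
m = 2.6875, p(m) = -1.8533 (−); new bracket [2.6875, 2.75]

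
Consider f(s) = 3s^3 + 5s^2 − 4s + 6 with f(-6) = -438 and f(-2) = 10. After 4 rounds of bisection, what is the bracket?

f(-4) = -90 < 0, so the root lies in [-4, -2]
f(-3) = -18 < 0, so the root lies in [-3, -2]
f(-2.5) = 0.375 > 0, so the root lies in [-3, -2.5]
f(-2.75) = -7.5781 < 0, so the root lies in [-2.75, -2.5]

[-2.75, -2.5]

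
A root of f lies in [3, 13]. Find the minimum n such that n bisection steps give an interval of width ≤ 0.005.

Width after n steps is 10/2^n. Need 2^n ≥ 10/0.005 = 2000.
2^10 = 1024 < 2000 ≤ 2^11 = 2048, so n = 11.

11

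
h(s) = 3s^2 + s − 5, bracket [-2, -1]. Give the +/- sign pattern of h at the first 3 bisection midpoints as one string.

s = -1.5 gives h = 0.25, positive; keep [-1.5, -1]
s = -1.25 gives h = -1.5625, negative; keep [-1.5, -1.25]
s = -1.375 gives h = -0.703125, negative; keep [-1.5, -1.375]

+--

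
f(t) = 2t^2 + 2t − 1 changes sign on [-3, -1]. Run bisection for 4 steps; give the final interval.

[-1.375, -1.25]

f(-2) = 3 > 0, so the root lies in [-2, -1]
f(-1.5) = 0.5 > 0, so the root lies in [-1.5, -1]
f(-1.25) = -0.375 < 0, so the root lies in [-1.5, -1.25]
f(-1.375) = 0.0312 > 0, so the root lies in [-1.375, -1.25]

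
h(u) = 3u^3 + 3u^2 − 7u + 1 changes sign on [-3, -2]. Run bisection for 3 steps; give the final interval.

u = -2.5 gives h = -9.625, negative; keep [-2.5, -2]
u = -2.25 gives h = -2.234375, negative; keep [-2.25, -2]
u = -2.125 gives h = 0.634766, positive; keep [-2.25, -2.125]

[-2.25, -2.125]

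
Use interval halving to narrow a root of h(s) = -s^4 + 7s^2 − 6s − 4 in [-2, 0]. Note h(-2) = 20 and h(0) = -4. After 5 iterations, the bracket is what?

[-0.5, -0.4375]

s = -1 gives h = 8, positive; keep [-1, 0]
s = -0.5 gives h = 0.6875, positive; keep [-0.5, 0]
s = -0.25 gives h = -2.066406, negative; keep [-0.5, -0.25]
s = -0.375 gives h = -0.7854, negative; keep [-0.5, -0.375]
s = -0.4375 gives h = -0.0718, negative; keep [-0.5, -0.4375]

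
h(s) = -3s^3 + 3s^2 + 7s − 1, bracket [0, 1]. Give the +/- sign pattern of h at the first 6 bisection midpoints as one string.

h(0.5) = 2.875 > 0, so the root lies in [0, 0.5]
h(0.25) = 0.890625 > 0, so the root lies in [0, 0.25]
h(0.125) = -0.083984 < 0, so the root lies in [0.125, 0.25]
h(0.1875) = 0.3982 > 0, so the root lies in [0.125, 0.1875]
h(0.15625) = 0.1555 > 0, so the root lies in [0.125, 0.15625]
h(0.140625) = 0.0354 > 0, so the root lies in [0.125, 0.140625]

++-+++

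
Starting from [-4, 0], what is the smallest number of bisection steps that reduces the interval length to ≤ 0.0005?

13

Width after n steps is 4/2^n. Need 2^n ≥ 4/0.0005 = 8000.
2^12 = 4096 < 8000 ≤ 2^13 = 8192, so n = 13.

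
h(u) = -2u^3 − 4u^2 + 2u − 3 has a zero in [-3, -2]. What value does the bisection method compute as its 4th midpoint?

h(-2.5) = -1.75 < 0, so the root lies in [-3, -2.5]
h(-2.75) = 2.84375 > 0, so the root lies in [-2.75, -2.5]
h(-2.625) = 0.363281 > 0, so the root lies in [-2.625, -2.5]
h(-2.5625) = -0.7378 < 0, so the root lies in [-2.625, -2.5625]

-2.5625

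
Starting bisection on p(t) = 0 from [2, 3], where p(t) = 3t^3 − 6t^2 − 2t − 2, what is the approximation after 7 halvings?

p(2.5) = 2.375 > 0, so the root lies in [2, 2.5]
p(2.25) = -2.703125 < 0, so the root lies in [2.25, 2.5]
p(2.375) = -0.404297 < 0, so the root lies in [2.375, 2.5]
p(2.4375) = 0.9231 > 0, so the root lies in [2.375, 2.4375]
p(2.40625) = 0.2441 > 0, so the root lies in [2.375, 2.40625]
p(2.390625) = -0.0839 < 0, so the root lies in [2.390625, 2.40625]
p(2.3984375) = 0.0792 > 0, so the root lies in [2.390625, 2.3984375]

2.3984375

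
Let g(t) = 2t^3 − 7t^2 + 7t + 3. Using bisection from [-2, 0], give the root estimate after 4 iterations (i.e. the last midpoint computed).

-0.375

midpoint -1: g = -13 < 0 → [-1, 0]
midpoint -0.5: g = -2.5 < 0 → [-0.5, 0]
midpoint -0.25: g = 0.78125 > 0 → [-0.5, -0.25]
midpoint -0.375: g = -0.7148 < 0 → [-0.375, -0.25]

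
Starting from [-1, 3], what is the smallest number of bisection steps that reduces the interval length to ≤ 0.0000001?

26

Width after n steps is 4/2^n. Need 2^n ≥ 4/0.0000001 = 40000000.
2^25 = 33554432 < 40000000 ≤ 2^26 = 67108864, so n = 26.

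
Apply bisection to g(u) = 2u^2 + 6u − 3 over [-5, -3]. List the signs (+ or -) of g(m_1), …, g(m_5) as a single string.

midpoint -4: g = 5 > 0 → [-4, -3]
midpoint -3.5: g = 0.5 > 0 → [-3.5, -3]
midpoint -3.25: g = -1.375 < 0 → [-3.5, -3.25]
midpoint -3.375: g = -0.4688 < 0 → [-3.5, -3.375]
midpoint -3.4375: g = 0.0078 > 0 → [-3.4375, -3.375]

++--+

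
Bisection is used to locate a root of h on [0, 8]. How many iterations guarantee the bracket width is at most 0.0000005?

Width after n steps is 8/2^n. Need 2^n ≥ 8/0.0000005 = 16000000.
2^23 = 8388608 < 16000000 ≤ 2^24 = 16777216, so n = 24.

24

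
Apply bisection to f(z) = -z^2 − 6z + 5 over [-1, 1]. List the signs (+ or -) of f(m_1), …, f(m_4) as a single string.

++-+

f(0) = 5 > 0, so the root lies in [0, 1]
f(0.5) = 1.75 > 0, so the root lies in [0.5, 1]
f(0.75) = -0.0625 < 0, so the root lies in [0.5, 0.75]
f(0.625) = 0.8594 > 0, so the root lies in [0.625, 0.75]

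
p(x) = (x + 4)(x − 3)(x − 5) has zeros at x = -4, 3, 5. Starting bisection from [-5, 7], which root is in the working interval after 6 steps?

m = 1, p(m) = 40 (+); new bracket [-5, 1]
m = -2, p(m) = 70 (+); new bracket [-5, -2]
m = -3.5, p(m) = 27.625 (+); new bracket [-5, -3.5]
m = -4.25, p(m) = -16.7656 (−); new bracket [-4.25, -3.5]
m = -3.875, p(m) = 7.627 (+); new bracket [-4.25, -3.875]
m = -4.0625, p(m) = -4.0002 (−); new bracket [-4.0625, -3.875]

-4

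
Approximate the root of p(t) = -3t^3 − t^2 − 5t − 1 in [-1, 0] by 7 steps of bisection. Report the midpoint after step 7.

-0.2109375

midpoint -0.5: p = 1.625 > 0 → [-0.5, 0]
midpoint -0.25: p = 0.234375 > 0 → [-0.25, 0]
midpoint -0.125: p = -0.384766 < 0 → [-0.25, -0.125]
midpoint -0.1875: p = -0.0779 < 0 → [-0.25, -0.1875]
midpoint -0.21875: p = 0.0773 > 0 → [-0.21875, -0.1875]
midpoint -0.203125: p = -0.0005 < 0 → [-0.21875, -0.203125]
midpoint -0.2109375: p = 0.0383 > 0 → [-0.2109375, -0.203125]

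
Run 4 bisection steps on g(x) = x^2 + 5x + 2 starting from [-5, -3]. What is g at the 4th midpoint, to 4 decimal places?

g(-4) = -2 < 0, so the root lies in [-5, -4]
g(-4.5) = -0.25 < 0, so the root lies in [-5, -4.5]
g(-4.75) = 0.8125 > 0, so the root lies in [-4.75, -4.5]
g(-4.625) = 0.2656 > 0, so the root lies in [-4.625, -4.5]

0.2656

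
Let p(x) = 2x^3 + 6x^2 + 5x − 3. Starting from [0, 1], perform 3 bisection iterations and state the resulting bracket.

m = 0.5, p(m) = 1.25 (+); new bracket [0, 0.5]
m = 0.25, p(m) = -1.34375 (−); new bracket [0.25, 0.5]
m = 0.375, p(m) = -0.175781 (−); new bracket [0.375, 0.5]

[0.375, 0.5]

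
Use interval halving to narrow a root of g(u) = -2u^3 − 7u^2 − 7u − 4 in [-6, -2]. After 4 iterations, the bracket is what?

[-2.5, -2.25]

midpoint -4: g = 40 > 0 → [-4, -2]
midpoint -3: g = 8 > 0 → [-3, -2]
midpoint -2.5: g = 1 > 0 → [-2.5, -2]
midpoint -2.25: g = -0.9062 < 0 → [-2.5, -2.25]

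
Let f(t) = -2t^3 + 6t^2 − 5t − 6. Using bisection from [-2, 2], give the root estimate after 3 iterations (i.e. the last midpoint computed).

t = 0 gives f = -6, negative; keep [-2, 0]
t = -1 gives f = 7, positive; keep [-1, 0]
t = -0.5 gives f = -1.75, negative; keep [-1, -0.5]

-0.5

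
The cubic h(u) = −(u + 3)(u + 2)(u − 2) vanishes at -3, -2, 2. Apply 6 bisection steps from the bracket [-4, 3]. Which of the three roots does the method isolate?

2

midpoint -0.5: h = 9.375 > 0 → [-0.5, 3]
midpoint 1.25: h = 10.359375 > 0 → [1.25, 3]
midpoint 2.125: h = -2.642578 < 0 → [1.25, 2.125]
midpoint 1.6875: h = 5.4016 > 0 → [1.6875, 2.125]
midpoint 1.90625: h = 1.7967 > 0 → [1.90625, 2.125]
midpoint 2.015625: h = -0.3147 < 0 → [1.90625, 2.015625]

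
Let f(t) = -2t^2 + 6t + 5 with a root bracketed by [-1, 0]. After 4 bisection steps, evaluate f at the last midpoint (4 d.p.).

midpoint -0.5: f = 1.5 > 0 → [-1, -0.5]
midpoint -0.75: f = -0.625 < 0 → [-0.75, -0.5]
midpoint -0.625: f = 0.46875 > 0 → [-0.75, -0.625]
midpoint -0.6875: f = -0.0703 < 0 → [-0.6875, -0.625]

-0.0703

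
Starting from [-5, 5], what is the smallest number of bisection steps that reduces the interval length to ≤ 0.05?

8

Width after n steps is 10/2^n. Need 2^n ≥ 10/0.05 = 200.
2^7 = 128 < 200 ≤ 2^8 = 256, so n = 8.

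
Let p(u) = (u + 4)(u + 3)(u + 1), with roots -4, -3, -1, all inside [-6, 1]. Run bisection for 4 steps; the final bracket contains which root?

midpoint -2.5: p = -1.125 < 0 → [-2.5, 1]
midpoint -0.75: p = 1.828125 > 0 → [-2.5, -0.75]
midpoint -1.625: p = -2.041016 < 0 → [-1.625, -0.75]
midpoint -1.1875: p = -0.9558 < 0 → [-1.1875, -0.75]

-1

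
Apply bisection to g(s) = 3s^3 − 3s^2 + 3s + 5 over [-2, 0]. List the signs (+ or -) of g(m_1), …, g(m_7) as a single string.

-+-+++-

midpoint -1: g = -4 < 0 → [-1, 0]
midpoint -0.5: g = 2.375 > 0 → [-1, -0.5]
midpoint -0.75: g = -0.203125 < 0 → [-0.75, -0.5]
midpoint -0.625: g = 1.2207 > 0 → [-0.75, -0.625]
midpoint -0.6875: g = 0.5447 > 0 → [-0.75, -0.6875]
midpoint -0.71875: g = 0.18 > 0 → [-0.75, -0.71875]
midpoint -0.734375: g = -0.0092 < 0 → [-0.734375, -0.71875]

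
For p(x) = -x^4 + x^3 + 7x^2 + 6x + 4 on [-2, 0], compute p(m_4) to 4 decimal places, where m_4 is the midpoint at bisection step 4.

m = -1, p(m) = 3 (+); new bracket [-2, -1]
m = -1.5, p(m) = 2.3125 (+); new bracket [-2, -1.5]
m = -1.75, p(m) = 0.199219 (+); new bracket [-2, -1.75]
m = -1.875, p(m) = -1.592 (−); new bracket [-1.875, -1.75]

-1.5920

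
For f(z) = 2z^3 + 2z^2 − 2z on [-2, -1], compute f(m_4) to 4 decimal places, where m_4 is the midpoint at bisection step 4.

0.3784

f(-1.5) = 0.75 > 0, so the root lies in [-2, -1.5]
f(-1.75) = -1.09375 < 0, so the root lies in [-1.75, -1.5]
f(-1.625) = -0.050781 < 0, so the root lies in [-1.625, -1.5]
f(-1.5625) = 0.3784 > 0, so the root lies in [-1.625, -1.5625]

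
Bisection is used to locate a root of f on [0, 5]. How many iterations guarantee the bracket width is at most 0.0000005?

Width after n steps is 5/2^n. Need 2^n ≥ 5/0.0000005 = 10000000.
2^23 = 8388608 < 10000000 ≤ 2^24 = 16777216, so n = 24.

24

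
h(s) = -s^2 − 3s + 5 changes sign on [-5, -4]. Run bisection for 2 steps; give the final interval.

midpoint -4.5: h = -1.75 < 0 → [-4.5, -4]
midpoint -4.25: h = -0.3125 < 0 → [-4.25, -4]

[-4.25, -4]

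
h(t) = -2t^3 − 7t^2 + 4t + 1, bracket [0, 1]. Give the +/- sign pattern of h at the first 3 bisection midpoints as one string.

m = 0.5, h(m) = 1 (+); new bracket [0.5, 1]
m = 0.75, h(m) = -0.78125 (−); new bracket [0.5, 0.75]
m = 0.625, h(m) = 0.277344 (+); new bracket [0.625, 0.75]

+-+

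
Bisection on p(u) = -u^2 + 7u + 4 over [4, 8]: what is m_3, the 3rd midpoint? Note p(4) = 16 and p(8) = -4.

u = 6 gives p = 10, positive; keep [6, 8]
u = 7 gives p = 4, positive; keep [7, 8]
u = 7.5 gives p = 0.25, positive; keep [7.5, 8]

7.5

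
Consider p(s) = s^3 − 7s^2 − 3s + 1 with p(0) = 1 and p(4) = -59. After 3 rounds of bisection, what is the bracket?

s = 2 gives p = -25, negative; keep [0, 2]
s = 1 gives p = -8, negative; keep [0, 1]
s = 0.5 gives p = -2.125, negative; keep [0, 0.5]

[0, 0.5]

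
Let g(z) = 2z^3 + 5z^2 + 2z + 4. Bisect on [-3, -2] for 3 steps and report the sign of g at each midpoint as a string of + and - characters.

-++

midpoint -2.5: g = -1 < 0 → [-2.5, -2]
midpoint -2.25: g = 2.03125 > 0 → [-2.5, -2.25]
midpoint -2.375: g = 0.660156 > 0 → [-2.5, -2.375]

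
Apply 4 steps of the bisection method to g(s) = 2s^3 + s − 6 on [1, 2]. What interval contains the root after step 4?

m = 1.5, g(m) = 2.25 (+); new bracket [1, 1.5]
m = 1.25, g(m) = -0.84375 (−); new bracket [1.25, 1.5]
m = 1.375, g(m) = 0.574219 (+); new bracket [1.25, 1.375]
m = 1.3125, g(m) = -0.1655 (−); new bracket [1.3125, 1.375]

[1.3125, 1.375]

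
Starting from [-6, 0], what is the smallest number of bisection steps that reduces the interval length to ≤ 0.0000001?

Width after n steps is 6/2^n. Need 2^n ≥ 6/0.0000001 = 60000000.
2^25 = 33554432 < 60000000 ≤ 2^26 = 67108864, so n = 26.

26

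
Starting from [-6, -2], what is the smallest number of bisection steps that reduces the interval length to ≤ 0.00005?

Width after n steps is 4/2^n. Need 2^n ≥ 4/0.00005 = 80000.
2^16 = 65536 < 80000 ≤ 2^17 = 131072, so n = 17.

17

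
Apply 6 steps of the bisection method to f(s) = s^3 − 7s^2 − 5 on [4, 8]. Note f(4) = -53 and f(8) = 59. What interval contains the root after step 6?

s = 6 gives f = -41, negative; keep [6, 8]
s = 7 gives f = -5, negative; keep [7, 8]
s = 7.5 gives f = 23.125, positive; keep [7, 7.5]
s = 7.25 gives f = 8.1406, positive; keep [7, 7.25]
s = 7.125 gives f = 1.3457, positive; keep [7, 7.125]
s = 7.0625 gives f = -1.8826, negative; keep [7.0625, 7.125]

[7.0625, 7.125]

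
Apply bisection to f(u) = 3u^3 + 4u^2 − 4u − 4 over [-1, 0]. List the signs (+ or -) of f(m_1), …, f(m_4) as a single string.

--++

midpoint -0.5: f = -1.375 < 0 → [-1, -0.5]
midpoint -0.75: f = -0.015625 < 0 → [-1, -0.75]
midpoint -0.875: f = 0.552734 > 0 → [-0.875, -0.75]
midpoint -0.8125: f = 0.2815 > 0 → [-0.8125, -0.75]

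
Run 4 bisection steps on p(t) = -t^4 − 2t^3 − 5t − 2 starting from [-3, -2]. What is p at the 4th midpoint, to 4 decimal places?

midpoint -2.5: p = 2.6875 > 0 → [-3, -2.5]
midpoint -2.75: p = -3.847656 < 0 → [-2.75, -2.5]
midpoint -2.625: p = -0.179932 < 0 → [-2.625, -2.5]
midpoint -2.5625: p = 1.3476 > 0 → [-2.625, -2.5625]

1.3476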